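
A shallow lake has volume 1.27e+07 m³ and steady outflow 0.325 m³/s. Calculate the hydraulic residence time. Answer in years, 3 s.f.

Q = 0.325 m³/s × 3.156e+07 s/yr = 1.026e+07 m³/yr.
Hydraulic residence time τ = V/Q = 1.27e+07/1.026e+07 = 1.238 yr.

1.24 yr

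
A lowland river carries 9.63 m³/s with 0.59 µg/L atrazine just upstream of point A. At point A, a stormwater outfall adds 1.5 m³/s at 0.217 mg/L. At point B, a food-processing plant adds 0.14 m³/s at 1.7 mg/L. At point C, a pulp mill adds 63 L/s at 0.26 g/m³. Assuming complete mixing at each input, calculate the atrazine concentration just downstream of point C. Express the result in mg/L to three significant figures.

0.59 µg/L = 0.00059 mg/L.
After input A: C = (9.63·0.00059 + 1.5·0.217) / 11.13 = 0.02976 mg/L.
After input B: C = (11.13·0.02976 + 0.14·1.7) / 11.27 = 0.0505 mg/L.
63 L/s = 0.063 m³/s.
After input C: C = (11.27·0.0505 + 0.063·0.26) / 11.33 = 0.05167 mg/L.

0.0517 mg/L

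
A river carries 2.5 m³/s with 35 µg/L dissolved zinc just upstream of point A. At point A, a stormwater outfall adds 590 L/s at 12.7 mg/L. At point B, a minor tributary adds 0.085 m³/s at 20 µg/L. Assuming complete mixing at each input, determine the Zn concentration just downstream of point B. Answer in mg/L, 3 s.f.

2.39 mg/L

35 µg/L = 0.035 mg/L.
590 L/s = 0.59 m³/s.
After input A: C = (2.5·0.035 + 0.59·12.7) / 3.09 = 2.453 mg/L.
20 µg/L = 0.02 mg/L.
After input B: C = (3.09·2.453 + 0.085·0.02) / 3.175 = 2.388 mg/L.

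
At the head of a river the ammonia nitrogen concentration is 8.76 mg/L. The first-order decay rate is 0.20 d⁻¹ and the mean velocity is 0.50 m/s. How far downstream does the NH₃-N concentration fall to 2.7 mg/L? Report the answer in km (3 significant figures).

254 km

From C = C₀·e^(−kt), t = ln(C₀/C)/k = ln(8.76/2.7)/0.20 = 1.177/0.20 = 5.885 d.
Distance = v·t = 0.50 m/s × 5.084e+05 s = 2.542e+05 m = 254.2 km.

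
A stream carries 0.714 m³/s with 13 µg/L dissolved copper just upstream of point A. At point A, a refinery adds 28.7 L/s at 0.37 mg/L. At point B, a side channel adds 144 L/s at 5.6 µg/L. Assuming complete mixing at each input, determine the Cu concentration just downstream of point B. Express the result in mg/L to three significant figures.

13 µg/L = 0.013 mg/L.
28.7 L/s = 0.0287 m³/s.
After input A: C = (0.714·0.013 + 0.0287·0.37) / 0.7427 = 0.0268 mg/L.
144 L/s = 0.144 m³/s.
5.6 µg/L = 0.0056 mg/L.
After input B: C = (0.7427·0.0268 + 0.144·0.0056) / 0.8867 = 0.02335 mg/L.

0.0234 mg/L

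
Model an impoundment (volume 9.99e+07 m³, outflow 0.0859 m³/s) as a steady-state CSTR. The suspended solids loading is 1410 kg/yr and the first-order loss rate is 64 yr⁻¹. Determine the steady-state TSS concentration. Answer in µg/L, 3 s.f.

0.220 µg/L

Outflow Q = 0.0859 m³/s × 3.156e+07 s/yr = 2.711e+06 m³/yr.
Steady-state CSTR mass balance: W = Q·C + k·V·C, so C = W/(Q + kV).
Q + kV = 2.711e+06 + 64·9.99e+07 = 6.396e+09 m³/yr.
C = 1410/6.396e+09 = 2.204e-07 kg/m³ = 0.0002204 mg/L = 0.2204 µg/L.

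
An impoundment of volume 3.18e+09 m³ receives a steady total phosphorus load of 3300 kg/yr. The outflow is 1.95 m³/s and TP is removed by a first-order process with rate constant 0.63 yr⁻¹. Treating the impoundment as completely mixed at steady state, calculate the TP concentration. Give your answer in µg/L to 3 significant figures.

1.60 µg/L

Outflow Q = 1.95 m³/s × 3.156e+07 s/yr = 6.154e+07 m³/yr.
Steady-state CSTR mass balance: W = Q·C + k·V·C, so C = W/(Q + kV).
Q + kV = 6.154e+07 + 0.63·3.18e+09 = 2.065e+09 m³/yr.
C = 3300/2.065e+09 = 1.598e-06 kg/m³ = 0.001598 mg/L = 1.598 µg/L.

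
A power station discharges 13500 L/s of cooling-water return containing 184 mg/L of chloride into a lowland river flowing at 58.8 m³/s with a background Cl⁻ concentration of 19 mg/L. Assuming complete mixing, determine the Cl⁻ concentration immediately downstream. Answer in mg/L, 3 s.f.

13500 L/s = 13.5 m³/s.
By mass balance at complete mixing, C = (13.5·184 + 58.8·19) / (13.5 + 58.8) = 3601/72.3 = 49.81 mg/L.

49.8 mg/L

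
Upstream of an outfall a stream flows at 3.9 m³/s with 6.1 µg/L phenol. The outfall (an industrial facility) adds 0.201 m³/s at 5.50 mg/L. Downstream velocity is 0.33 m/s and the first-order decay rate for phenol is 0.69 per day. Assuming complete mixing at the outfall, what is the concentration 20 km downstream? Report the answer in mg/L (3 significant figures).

6.1 µg/L = 0.0061 mg/L.
After complete mixing, C₀ = (0.201·5.5 + 3.9·0.0061) / 4.101 = 0.2754 mg/L.
Travel time t = 2e+04 m / 0.33 m/s = 6.061e+04 s = 0.7015 d.
C = 0.2754·exp(−0.69·0.7015) = 0.2754·0.6163 = 0.1697 mg/L.

0.170 mg/L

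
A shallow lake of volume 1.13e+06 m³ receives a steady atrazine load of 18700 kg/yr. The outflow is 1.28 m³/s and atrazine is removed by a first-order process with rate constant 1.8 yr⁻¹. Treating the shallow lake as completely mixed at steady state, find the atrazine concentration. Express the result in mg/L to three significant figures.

0.441 mg/L

Outflow Q = 1.28 m³/s × 3.156e+07 s/yr = 4.039e+07 m³/yr.
Steady-state CSTR mass balance: W = Q·C + k·V·C, so C = W/(Q + kV).
Q + kV = 4.039e+07 + 1.8·1.13e+06 = 4.243e+07 m³/yr.
C = 18700/4.243e+07 = 0.0004407 kg/m³ = 0.4407 mg/L.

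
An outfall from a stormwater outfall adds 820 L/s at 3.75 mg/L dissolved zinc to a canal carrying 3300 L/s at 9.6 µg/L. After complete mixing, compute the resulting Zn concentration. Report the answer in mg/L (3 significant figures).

0.754 mg/L

820 L/s = 0.82 m³/s.
3300 L/s = 3.3 m³/s.
9.6 µg/L = 0.0096 mg/L.
Conservation of mass across the mixing zone: C = (0.82·3.75 + 3.3·0.0096) / (0.82 + 3.3) = 3.107/4.12 = 0.754 mg/L.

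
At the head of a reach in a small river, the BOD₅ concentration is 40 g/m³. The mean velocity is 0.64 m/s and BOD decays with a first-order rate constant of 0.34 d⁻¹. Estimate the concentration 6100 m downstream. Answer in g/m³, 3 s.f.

Travel time t = 6100 m / 0.64 m/s = 6100/0.64 = 9531 s = 0.1103 d.
First-order decay: C = 40·exp(−0.34·0.1103) = 40·0.9632 = 38.53 g/m³.

38.5 g/m³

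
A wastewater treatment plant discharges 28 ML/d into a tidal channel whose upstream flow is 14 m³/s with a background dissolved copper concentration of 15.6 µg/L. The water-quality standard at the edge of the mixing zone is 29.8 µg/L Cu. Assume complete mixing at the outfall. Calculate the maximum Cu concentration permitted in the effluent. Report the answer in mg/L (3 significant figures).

28 ML/d = 0.3241 m³/s.
15.6 µg/L = 0.0156 mg/L.
29.8 µg/L = 0.0298 mg/L.
Mass balance: 0.0298·14.32 = 0.3241·Cₑ + 14·0.0156.
Cₑ = (0.4269 − 0.2184) / 0.3241 = 0.6432 mg/L.

0.643 mg/L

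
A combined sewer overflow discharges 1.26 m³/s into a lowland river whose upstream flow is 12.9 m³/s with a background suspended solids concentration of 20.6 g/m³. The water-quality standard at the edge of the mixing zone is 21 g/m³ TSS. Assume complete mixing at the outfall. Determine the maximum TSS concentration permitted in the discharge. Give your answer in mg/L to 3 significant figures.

Mass balance: 21·14.16 = 1.26·Cₑ + 12.9·20.6.
Cₑ = (297.4 − 265.7) / 1.26 = 25.1 mg/L.

25.1 mg/L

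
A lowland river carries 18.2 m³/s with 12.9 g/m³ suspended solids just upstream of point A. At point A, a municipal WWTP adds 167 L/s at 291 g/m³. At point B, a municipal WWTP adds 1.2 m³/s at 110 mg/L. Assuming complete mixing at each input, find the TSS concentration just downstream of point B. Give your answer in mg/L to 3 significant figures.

21.2 mg/L

167 L/s = 0.167 m³/s.
After input A: C = (18.2·12.9 + 0.167·291) / 18.37 = 15.43 mg/L.
After input B: C = (18.37·15.43 + 1.2·110) / 19.57 = 21.23 mg/L.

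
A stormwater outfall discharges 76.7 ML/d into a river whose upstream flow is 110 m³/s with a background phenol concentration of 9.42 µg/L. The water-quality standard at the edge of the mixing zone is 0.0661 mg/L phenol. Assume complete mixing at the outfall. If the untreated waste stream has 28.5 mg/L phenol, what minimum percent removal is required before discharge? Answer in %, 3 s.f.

75.1 %

76.7 ML/d = 0.8877 m³/s.
9.42 µg/L = 0.00942 mg/L.
Mass balance: 0.0661·110.9 = 0.8877·Cₑ + 110·0.00942.
Cₑ = (7.33 − 1.036) / 0.8877 = 7.089 mg/L.
Required removal = 1 − 7.089/28.5 = 75.12 %.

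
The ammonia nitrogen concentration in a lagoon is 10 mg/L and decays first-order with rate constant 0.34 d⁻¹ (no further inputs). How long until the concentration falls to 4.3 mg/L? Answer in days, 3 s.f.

t = ln(C₀/C)/k = ln(10/4.3)/0.34 = 0.844/0.34 = 2.482 d.

2.48 d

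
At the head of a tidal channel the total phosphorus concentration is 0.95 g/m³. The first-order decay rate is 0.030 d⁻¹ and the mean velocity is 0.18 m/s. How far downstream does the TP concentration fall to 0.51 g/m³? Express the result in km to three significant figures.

From C = C₀·e^(−kt), t = ln(C₀/C)/k = ln(0.95/0.51)/0.030 = 0.6221/0.030 = 20.74 d.
Distance = v·t = 0.18 m/s × 1.792e+06 s = 3.225e+05 m = 322.5 km.

322 km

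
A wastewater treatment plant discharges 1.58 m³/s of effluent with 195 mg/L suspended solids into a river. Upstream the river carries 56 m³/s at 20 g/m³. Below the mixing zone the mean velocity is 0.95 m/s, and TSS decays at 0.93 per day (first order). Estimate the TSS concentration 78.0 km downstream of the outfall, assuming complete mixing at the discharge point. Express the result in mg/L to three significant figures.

10.2 mg/L

After complete mixing, C₀ = (1.58·195 + 56·20) / 57.58 = 24.8 mg/L.
Travel time t = 7.8e+04 m / 0.95 m/s = 8.211e+04 s = 0.9503 d.
C = 24.8·exp(−0.93·0.9503) = 24.8·0.4132 = 10.25 mg/L.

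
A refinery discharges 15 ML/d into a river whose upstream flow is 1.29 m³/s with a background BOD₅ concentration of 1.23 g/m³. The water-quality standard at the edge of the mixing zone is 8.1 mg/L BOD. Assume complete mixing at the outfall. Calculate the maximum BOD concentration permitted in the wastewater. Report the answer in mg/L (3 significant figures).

59.1 mg/L

15 ML/d = 0.1736 m³/s.
Mass balance: 8.1·1.464 = 0.1736·Cₑ + 1.29·1.23.
Cₑ = (11.86 − 1.587) / 0.1736 = 59.15 mg/L.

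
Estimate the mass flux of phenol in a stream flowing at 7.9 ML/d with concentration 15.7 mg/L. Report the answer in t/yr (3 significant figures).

45.3 t/yr

7.9 ML/d = 0.09144 m³/s.
Mass flux = Q·C = 0.09144 m³/s × 15.7 g/m³ = 1.436 g/s.
= 1.436 g/s × 31.56 = 45.3 t/yr.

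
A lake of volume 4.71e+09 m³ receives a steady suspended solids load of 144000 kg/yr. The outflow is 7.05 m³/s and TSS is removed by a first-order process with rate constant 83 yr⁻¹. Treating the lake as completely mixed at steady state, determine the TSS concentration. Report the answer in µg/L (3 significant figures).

0.368 µg/L

Outflow Q = 7.05 m³/s × 3.156e+07 s/yr = 2.225e+08 m³/yr.
Steady-state CSTR mass balance: W = Q·C + k·V·C, so C = W/(Q + kV).
Q + kV = 2.225e+08 + 83·4.71e+09 = 3.912e+11 m³/yr.
C = 144000/3.912e+11 = 3.681e-07 kg/m³ = 0.0003681 mg/L = 0.3681 µg/L.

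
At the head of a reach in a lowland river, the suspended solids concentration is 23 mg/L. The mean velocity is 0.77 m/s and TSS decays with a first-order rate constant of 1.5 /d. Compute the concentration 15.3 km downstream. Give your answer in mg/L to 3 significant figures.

16.3 mg/L

Travel time t = 15.3 km / 0.77 m/s = 1.53e+04/0.77 = 1.987e+04 s = 0.23 d.
First-order decay: C = 23·exp(−1.5·0.23) = 23·0.7082 = 16.29 mg/L.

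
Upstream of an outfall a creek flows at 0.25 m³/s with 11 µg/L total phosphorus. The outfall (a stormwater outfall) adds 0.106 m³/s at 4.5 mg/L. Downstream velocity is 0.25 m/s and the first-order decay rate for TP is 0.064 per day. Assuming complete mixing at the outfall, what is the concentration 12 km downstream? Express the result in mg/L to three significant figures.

11 µg/L = 0.011 mg/L.
After complete mixing, C₀ = (0.106·4.5 + 0.25·0.011) / 0.356 = 1.348 mg/L.
Travel time t = 1.2e+04 m / 0.25 m/s = 4.8e+04 s = 0.5556 d.
C = 1.348·exp(−0.064·0.5556) = 1.348·0.9651 = 1.301 mg/L.

1.30 mg/L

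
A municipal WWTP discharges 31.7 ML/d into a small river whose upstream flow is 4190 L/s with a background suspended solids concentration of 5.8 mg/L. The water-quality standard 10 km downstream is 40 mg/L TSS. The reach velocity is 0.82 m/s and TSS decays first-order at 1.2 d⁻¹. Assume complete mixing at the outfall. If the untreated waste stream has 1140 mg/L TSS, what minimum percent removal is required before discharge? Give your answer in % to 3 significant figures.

54.2 %

31.7 ML/d = 0.3669 m³/s.
4190 L/s = 4.19 m³/s.
Travel time to the compliance point: t = 1e+04/0.82 = 1.22e+04 s = 0.1411 d; decay factor exp(−1.2·0.1411) = 0.8442.
So the concentration just after mixing may be at most 40/0.8442 = 47.38 mg/L.
Mass balance: 47.38·4.557 = 0.3669·Cₑ + 4.19·5.8.
Cₑ = (215.9 − 24.3) / 0.3669 = 522.3 mg/L.
Required removal = 1 − 522.3/1140 = 54.19 %.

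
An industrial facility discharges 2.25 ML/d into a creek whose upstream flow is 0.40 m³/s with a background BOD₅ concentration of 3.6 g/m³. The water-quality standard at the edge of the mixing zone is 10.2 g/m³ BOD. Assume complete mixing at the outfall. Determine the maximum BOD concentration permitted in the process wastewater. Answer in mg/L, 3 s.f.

2.25 ML/d = 0.02604 m³/s.
Mass balance: 10.2·0.426 = 0.02604·Cₑ + 0.4·3.6.
Cₑ = (4.346 − 1.44) / 0.02604 = 111.6 mg/L.

112 mg/L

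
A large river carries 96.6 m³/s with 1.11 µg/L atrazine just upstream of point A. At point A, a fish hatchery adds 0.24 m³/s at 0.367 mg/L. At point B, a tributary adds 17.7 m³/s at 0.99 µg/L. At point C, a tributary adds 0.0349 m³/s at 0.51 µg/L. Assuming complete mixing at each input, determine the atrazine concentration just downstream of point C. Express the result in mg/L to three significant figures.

0.00186 mg/L

1.11 µg/L = 0.00111 mg/L.
After input A: C = (96.6·0.00111 + 0.24·0.367) / 96.84 = 0.002017 mg/L.
0.99 µg/L = 0.00099 mg/L.
After input B: C = (96.84·0.002017 + 17.7·0.00099) / 114.5 = 0.001858 mg/L.
0.51 µg/L = 0.00051 mg/L.
After input C: C = (114.5·0.001858 + 0.0349·0.00051) / 114.6 = 0.001858 mg/L.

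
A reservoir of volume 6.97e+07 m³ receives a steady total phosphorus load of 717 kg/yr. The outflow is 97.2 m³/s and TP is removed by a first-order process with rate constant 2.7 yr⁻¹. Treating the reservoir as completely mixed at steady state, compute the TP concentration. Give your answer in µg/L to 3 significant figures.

0.220 µg/L

Outflow Q = 97.2 m³/s × 3.156e+07 s/yr = 3.067e+09 m³/yr.
Steady-state CSTR mass balance: W = Q·C + k·V·C, so C = W/(Q + kV).
Q + kV = 3.067e+09 + 2.7·6.97e+07 = 3.256e+09 m³/yr.
C = 717/3.256e+09 = 2.202e-07 kg/m³ = 0.0002202 mg/L = 0.2202 µg/L.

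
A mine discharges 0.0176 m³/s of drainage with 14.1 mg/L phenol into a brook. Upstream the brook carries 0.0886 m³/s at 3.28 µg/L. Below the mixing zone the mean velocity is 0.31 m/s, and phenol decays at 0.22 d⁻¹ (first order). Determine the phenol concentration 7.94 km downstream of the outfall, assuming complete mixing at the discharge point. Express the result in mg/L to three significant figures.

2.19 mg/L

3.28 µg/L = 0.00328 mg/L.
After complete mixing, C₀ = (0.0176·14.1 + 0.0886·0.00328) / 0.1062 = 2.339 mg/L.
Travel time t = 7940 m / 0.31 m/s = 2.561e+04 s = 0.2964 d.
C = 2.339·exp(−0.22·0.2964) = 2.339·0.9369 = 2.192 mg/L.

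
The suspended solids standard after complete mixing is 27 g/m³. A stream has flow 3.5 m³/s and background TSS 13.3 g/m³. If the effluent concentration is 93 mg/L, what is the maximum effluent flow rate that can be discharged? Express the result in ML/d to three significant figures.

62.8 ML/d

Mass balance at complete mixing: C_std·(Q_w + Q_r) = Q_w·C_e + Q_r·C_b.
Rearranging, Q_w = Q_r·(C_std − C_b)/(C_e − C_std) = 3.5·(27 − 13.3) / (93 − 27) = 0.7265 m³/s.
= 62.77 ML/d.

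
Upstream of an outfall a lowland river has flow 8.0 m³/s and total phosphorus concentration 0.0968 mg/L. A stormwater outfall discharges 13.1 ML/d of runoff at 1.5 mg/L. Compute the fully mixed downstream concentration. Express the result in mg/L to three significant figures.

13.1 ML/d = 0.1516 m³/s.
Flow-weighted mixing gives C = (0.1516·1.5 + 8·0.0968) / (0.1516 + 8) = 1.002/8.152 = 0.1229 mg/L.

0.123 mg/L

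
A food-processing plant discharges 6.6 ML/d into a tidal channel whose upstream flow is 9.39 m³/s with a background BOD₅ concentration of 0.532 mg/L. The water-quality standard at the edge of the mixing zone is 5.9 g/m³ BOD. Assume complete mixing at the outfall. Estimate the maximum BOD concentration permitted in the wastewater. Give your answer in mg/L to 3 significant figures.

666 mg/L

6.6 ML/d = 0.07639 m³/s.
Mass balance: 5.9·9.466 = 0.07639·Cₑ + 9.39·0.532.
Cₑ = (55.85 − 4.995) / 0.07639 = 665.8 mg/L.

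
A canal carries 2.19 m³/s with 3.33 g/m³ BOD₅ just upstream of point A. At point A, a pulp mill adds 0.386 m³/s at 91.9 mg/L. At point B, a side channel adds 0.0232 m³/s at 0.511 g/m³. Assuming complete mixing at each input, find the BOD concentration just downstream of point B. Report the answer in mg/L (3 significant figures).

16.5 mg/L

After input A: C = (2.19·3.33 + 0.386·91.9) / 2.576 = 16.6 mg/L.
After input B: C = (2.576·16.6 + 0.0232·0.511) / 2.599 = 16.46 mg/L.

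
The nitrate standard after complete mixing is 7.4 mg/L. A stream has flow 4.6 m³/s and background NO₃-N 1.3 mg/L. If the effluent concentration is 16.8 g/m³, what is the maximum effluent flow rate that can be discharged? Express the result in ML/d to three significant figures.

258 ML/d

Mass balance at complete mixing: C_std·(Q_w + Q_r) = Q_w·C_e + Q_r·C_b.
Rearranging, Q_w = Q_r·(C_std − C_b)/(C_e − C_std) = 4.6·(7.4 − 1.3) / (16.8 − 7.4) = 2.985 m³/s.
= 257.9 ML/d.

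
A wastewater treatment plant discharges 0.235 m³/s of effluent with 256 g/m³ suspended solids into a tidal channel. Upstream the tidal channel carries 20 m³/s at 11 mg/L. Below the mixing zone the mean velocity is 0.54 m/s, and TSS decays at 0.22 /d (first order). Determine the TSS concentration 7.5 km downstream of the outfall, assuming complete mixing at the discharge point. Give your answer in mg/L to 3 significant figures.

After complete mixing, C₀ = (0.235·256 + 20·11) / 20.23 = 13.85 mg/L.
Travel time t = 7500 m / 0.54 m/s = 1.389e+04 s = 0.1608 d.
C = 13.85·exp(−0.22·0.1608) = 13.85·0.9653 = 13.36 mg/L.

13.4 mg/L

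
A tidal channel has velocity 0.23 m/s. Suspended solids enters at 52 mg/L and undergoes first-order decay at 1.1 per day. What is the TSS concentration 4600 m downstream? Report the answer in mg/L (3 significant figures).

40.3 mg/L

Travel time t = 4600 m / 0.23 m/s = 4600/0.23 = 2e+04 s = 0.2315 d.
First-order decay: C = 52·exp(−1.1·0.2315) = 52·0.7752 = 40.31 mg/L.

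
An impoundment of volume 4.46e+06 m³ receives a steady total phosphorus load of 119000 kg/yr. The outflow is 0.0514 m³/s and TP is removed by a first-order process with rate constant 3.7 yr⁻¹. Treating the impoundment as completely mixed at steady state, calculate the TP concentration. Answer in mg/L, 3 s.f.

Outflow Q = 0.0514 m³/s × 3.156e+07 s/yr = 1.622e+06 m³/yr.
Steady-state CSTR mass balance: W = Q·C + k·V·C, so C = W/(Q + kV).
Q + kV = 1.622e+06 + 3.7·4.46e+06 = 1.812e+07 m³/yr.
C = 119000/1.812e+07 = 0.006566 kg/m³ = 6.566 mg/L.

6.57 mg/L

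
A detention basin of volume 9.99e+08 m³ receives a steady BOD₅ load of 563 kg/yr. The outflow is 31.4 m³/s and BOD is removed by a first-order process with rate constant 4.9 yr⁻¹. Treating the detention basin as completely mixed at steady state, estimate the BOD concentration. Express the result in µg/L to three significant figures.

0.0957 µg/L

Outflow Q = 31.4 m³/s × 3.156e+07 s/yr = 9.909e+08 m³/yr.
Steady-state CSTR mass balance: W = Q·C + k·V·C, so C = W/(Q + kV).
Q + kV = 9.909e+08 + 4.9·9.99e+08 = 5.886e+09 m³/yr.
C = 563/5.886e+09 = 9.565e-08 kg/m³ = 9.565e-05 mg/L = 0.09565 µg/L.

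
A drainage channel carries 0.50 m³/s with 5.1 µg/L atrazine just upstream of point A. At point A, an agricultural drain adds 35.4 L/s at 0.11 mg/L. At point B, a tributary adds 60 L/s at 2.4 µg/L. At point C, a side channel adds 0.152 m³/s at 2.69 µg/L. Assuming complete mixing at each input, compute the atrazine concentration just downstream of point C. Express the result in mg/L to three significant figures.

5.1 µg/L = 0.0051 mg/L.
35.4 L/s = 0.0354 m³/s.
After input A: C = (0.5·0.0051 + 0.0354·0.11) / 0.5354 = 0.01204 mg/L.
60 L/s = 0.06 m³/s.
2.4 µg/L = 0.0024 mg/L.
After input B: C = (0.5354·0.01204 + 0.06·0.0024) / 0.5954 = 0.01106 mg/L.
2.69 µg/L = 0.00269 mg/L.
After input C: C = (0.5954·0.01106 + 0.152·0.00269) / 0.7474 = 0.009362 mg/L.

0.00936 mg/L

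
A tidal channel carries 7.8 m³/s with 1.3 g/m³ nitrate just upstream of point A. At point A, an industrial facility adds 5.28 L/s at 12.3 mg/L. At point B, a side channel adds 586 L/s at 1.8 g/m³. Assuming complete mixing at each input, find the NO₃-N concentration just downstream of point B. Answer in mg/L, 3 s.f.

1.34 mg/L

5.28 L/s = 0.00528 m³/s.
After input A: C = (7.8·1.3 + 0.00528·12.3) / 7.805 = 1.307 mg/L.
586 L/s = 0.586 m³/s.
After input B: C = (7.805·1.307 + 0.586·1.8) / 8.391 = 1.342 mg/L.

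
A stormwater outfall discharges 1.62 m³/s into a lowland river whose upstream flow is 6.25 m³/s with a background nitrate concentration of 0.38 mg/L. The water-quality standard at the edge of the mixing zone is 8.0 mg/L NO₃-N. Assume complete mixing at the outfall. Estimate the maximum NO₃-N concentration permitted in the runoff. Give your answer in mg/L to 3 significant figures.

37.4 mg/L

Mass balance: 8·7.87 = 1.62·Cₑ + 6.25·0.38.
Cₑ = (62.96 − 2.375) / 1.62 = 37.4 mg/L.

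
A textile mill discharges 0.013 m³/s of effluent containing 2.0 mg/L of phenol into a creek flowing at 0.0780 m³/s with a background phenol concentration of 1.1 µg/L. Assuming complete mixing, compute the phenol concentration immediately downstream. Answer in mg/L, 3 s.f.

1.1 µg/L = 0.0011 mg/L.
Flow-weighted mixing gives C = (0.013·2 + 0.078·0.0011) / (0.013 + 0.078) = 0.02609/0.091 = 0.2867 mg/L.

0.287 mg/L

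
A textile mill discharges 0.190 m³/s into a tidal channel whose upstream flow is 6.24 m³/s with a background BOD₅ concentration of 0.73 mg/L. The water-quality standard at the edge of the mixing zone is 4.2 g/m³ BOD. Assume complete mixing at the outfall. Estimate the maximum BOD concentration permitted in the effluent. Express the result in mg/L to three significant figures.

Mass balance: 4.2·6.43 = 0.19·Cₑ + 6.24·0.73.
Cₑ = (27.01 − 4.555) / 0.19 = 118.2 mg/L.

118 mg/L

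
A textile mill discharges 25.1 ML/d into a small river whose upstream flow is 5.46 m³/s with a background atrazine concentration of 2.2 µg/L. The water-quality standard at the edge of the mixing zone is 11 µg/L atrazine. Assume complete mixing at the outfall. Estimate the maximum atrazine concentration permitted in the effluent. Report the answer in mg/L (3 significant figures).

25.1 ML/d = 0.2905 m³/s.
2.2 µg/L = 0.0022 mg/L.
11 µg/L = 0.011 mg/L.
Mass balance: 0.011·5.751 = 0.2905·Cₑ + 5.46·0.0022.
Cₑ = (0.06326 − 0.01201) / 0.2905 = 0.1764 mg/L.

0.176 mg/L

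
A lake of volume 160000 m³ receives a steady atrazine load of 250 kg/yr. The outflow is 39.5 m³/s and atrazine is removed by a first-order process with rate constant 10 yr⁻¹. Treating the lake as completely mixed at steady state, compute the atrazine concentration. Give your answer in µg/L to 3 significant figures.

Outflow Q = 39.5 m³/s × 3.156e+07 s/yr = 1.247e+09 m³/yr.
Steady-state CSTR mass balance: W = Q·C + k·V·C, so C = W/(Q + kV).
Q + kV = 1.247e+09 + 10·160000 = 1.248e+09 m³/yr.
C = 250/1.248e+09 = 2.003e-07 kg/m³ = 0.0002003 mg/L = 0.2003 µg/L.

0.200 µg/L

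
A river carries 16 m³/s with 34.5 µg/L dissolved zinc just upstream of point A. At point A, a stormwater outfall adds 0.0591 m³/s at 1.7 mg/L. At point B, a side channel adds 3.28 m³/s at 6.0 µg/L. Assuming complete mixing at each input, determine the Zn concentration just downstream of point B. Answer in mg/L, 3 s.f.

34.5 µg/L = 0.0345 mg/L.
After input A: C = (16·0.0345 + 0.0591·1.7) / 16.06 = 0.04063 mg/L.
6.0 µg/L = 0.006 mg/L.
After input B: C = (16.06·0.04063 + 3.28·0.006) / 19.34 = 0.03476 mg/L.

0.0348 mg/L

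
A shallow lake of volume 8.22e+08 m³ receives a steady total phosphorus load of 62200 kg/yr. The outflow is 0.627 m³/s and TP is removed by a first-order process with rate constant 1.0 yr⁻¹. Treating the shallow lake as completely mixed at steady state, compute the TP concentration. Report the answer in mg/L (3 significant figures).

Outflow Q = 0.627 m³/s × 3.156e+07 s/yr = 1.979e+07 m³/yr.
Steady-state CSTR mass balance: W = Q·C + k·V·C, so C = W/(Q + kV).
Q + kV = 1.979e+07 + 1.0·8.22e+08 = 8.418e+08 m³/yr.
C = 62200/8.418e+08 = 7.389e-05 kg/m³ = 0.07389 mg/L.

0.0739 mg/L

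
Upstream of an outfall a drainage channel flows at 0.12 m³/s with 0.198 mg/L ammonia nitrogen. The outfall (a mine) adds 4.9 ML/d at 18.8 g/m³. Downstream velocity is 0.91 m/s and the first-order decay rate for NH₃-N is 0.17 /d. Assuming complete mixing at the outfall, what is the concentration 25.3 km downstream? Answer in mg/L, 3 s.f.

5.84 mg/L

4.9 ML/d = 0.05671 m³/s.
After complete mixing, C₀ = (0.05671·18.8 + 0.12·0.198) / 0.1767 = 6.168 mg/L.
Travel time t = 2.53e+04 m / 0.91 m/s = 2.78e+04 s = 0.3218 d.
C = 6.168·exp(−0.17·0.3218) = 6.168·0.9468 = 5.84 mg/L.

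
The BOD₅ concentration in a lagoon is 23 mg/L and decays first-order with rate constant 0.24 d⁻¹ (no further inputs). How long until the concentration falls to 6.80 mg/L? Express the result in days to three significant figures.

5.08 d

t = ln(C₀/C)/k = ln(23/6.80)/0.24 = 1.219/0.24 = 5.077 d.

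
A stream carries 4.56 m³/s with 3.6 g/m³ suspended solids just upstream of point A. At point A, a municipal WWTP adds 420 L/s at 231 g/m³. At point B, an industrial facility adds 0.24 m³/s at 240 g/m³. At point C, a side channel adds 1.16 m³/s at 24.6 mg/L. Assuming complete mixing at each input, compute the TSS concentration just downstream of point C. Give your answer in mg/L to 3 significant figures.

31.3 mg/L

420 L/s = 0.42 m³/s.
After input A: C = (4.56·3.6 + 0.42·231) / 4.98 = 22.78 mg/L.
After input B: C = (4.98·22.78 + 0.24·240) / 5.22 = 32.77 mg/L.
After input C: C = (5.22·32.77 + 1.16·24.6) / 6.38 = 31.28 mg/L.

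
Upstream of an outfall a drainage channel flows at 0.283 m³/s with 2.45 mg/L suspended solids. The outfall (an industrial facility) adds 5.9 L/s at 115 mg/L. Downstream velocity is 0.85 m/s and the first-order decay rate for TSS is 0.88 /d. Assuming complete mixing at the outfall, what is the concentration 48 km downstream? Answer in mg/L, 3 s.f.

5.9 L/s = 0.0059 m³/s.
After complete mixing, C₀ = (0.0059·115 + 0.283·2.45) / 0.2889 = 4.749 mg/L.
Travel time t = 4.8e+04 m / 0.85 m/s = 5.647e+04 s = 0.6536 d.
C = 4.749·exp(−0.88·0.6536) = 4.749·0.5626 = 2.672 mg/L.

2.67 mg/L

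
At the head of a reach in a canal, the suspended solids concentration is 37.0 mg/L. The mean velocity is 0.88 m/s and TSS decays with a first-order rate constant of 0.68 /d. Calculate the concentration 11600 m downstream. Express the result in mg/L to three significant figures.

33.4 mg/L

Travel time t = 11600 m / 0.88 m/s = 1.16e+04/0.88 = 1.318e+04 s = 0.1526 d.
First-order decay: C = 37.0·exp(−0.68·0.1526) = 37.0·0.9015 = 33.35 mg/L.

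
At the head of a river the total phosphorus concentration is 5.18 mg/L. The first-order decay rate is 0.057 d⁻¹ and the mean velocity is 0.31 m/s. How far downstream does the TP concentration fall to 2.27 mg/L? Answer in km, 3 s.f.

388 km

From C = C₀·e^(−kt), t = ln(C₀/C)/k = ln(5.18/2.27)/0.057 = 0.825/0.057 = 14.47 d.
Distance = v·t = 0.31 m/s × 1.251e+06 s = 3.877e+05 m = 387.7 km.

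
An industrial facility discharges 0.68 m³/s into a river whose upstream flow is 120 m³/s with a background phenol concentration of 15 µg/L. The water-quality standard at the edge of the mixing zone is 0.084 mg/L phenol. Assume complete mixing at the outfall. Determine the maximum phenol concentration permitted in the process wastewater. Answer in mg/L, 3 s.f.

12.3 mg/L

15 µg/L = 0.015 mg/L.
Mass balance: 0.084·120.7 = 0.68·Cₑ + 120·0.015.
Cₑ = (10.14 − 1.8) / 0.68 = 12.26 mg/L.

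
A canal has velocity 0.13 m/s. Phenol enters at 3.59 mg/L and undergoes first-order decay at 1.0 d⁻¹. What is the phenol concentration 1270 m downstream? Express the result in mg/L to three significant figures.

3.21 mg/L

Travel time t = 1270 m / 0.13 m/s = 1270/0.13 = 9769 s = 0.1131 d.
First-order decay: C = 3.59·exp(−1.0·0.1131) = 3.59·0.8931 = 3.206 mg/L.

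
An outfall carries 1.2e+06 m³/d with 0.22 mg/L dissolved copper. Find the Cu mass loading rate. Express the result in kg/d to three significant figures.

1.2e+06 m³/d = 13.89 m³/s.
Mass flux = Q·C = 13.89 m³/s × 0.22 g/m³ = 3.056 g/s.
= 3.056 g/s × 86.4 = 264 kg/d.

264 kg/d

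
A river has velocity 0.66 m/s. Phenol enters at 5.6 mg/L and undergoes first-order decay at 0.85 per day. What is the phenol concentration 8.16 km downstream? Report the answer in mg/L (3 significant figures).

Travel time t = 8.16 km / 0.66 m/s = 8160/0.66 = 1.236e+04 s = 0.1431 d.
First-order decay: C = 5.6·exp(−0.85·0.1431) = 5.6·0.8855 = 4.959 mg/L.

4.96 mg/L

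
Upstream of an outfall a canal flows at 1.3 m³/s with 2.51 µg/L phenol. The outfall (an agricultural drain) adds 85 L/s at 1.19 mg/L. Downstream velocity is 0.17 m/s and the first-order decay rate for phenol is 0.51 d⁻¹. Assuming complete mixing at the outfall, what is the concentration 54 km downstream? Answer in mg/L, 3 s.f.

0.0116 mg/L

85 L/s = 0.085 m³/s.
2.51 µg/L = 0.00251 mg/L.
After complete mixing, C₀ = (0.085·1.19 + 1.3·0.00251) / 1.385 = 0.07539 mg/L.
Travel time t = 5.4e+04 m / 0.17 m/s = 3.176e+05 s = 3.676 d.
C = 0.07539·exp(−0.51·3.676) = 0.07539·0.1534 = 0.01156 mg/L.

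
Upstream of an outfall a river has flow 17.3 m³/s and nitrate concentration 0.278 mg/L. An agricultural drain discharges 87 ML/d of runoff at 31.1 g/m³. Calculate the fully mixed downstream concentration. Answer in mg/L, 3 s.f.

1.97 mg/L

87 ML/d = 1.007 m³/s.
Conservation of mass across the mixing zone: C = (1.007·31.1 + 17.3·0.278) / (1.007 + 17.3) = 36.13/18.31 = 1.973 mg/L.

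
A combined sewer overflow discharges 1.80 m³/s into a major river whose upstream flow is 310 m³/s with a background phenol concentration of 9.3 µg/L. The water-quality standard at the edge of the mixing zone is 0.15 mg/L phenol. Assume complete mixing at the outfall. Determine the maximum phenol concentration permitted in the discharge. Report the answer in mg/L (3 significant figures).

9.3 µg/L = 0.0093 mg/L.
Mass balance: 0.15·311.8 = 1.8·Cₑ + 310·0.0093.
Cₑ = (46.77 − 2.883) / 1.8 = 24.38 mg/L.

24.4 mg/L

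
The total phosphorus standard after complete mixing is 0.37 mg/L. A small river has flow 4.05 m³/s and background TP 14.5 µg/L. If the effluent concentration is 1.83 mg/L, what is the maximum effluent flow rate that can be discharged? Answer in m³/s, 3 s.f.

14.5 µg/L = 0.0145 mg/L.
Mass balance at complete mixing: C_std·(Q_w + Q_r) = Q_w·C_e + Q_r·C_b.
Rearranging, Q_w = Q_r·(C_std − C_b)/(C_e − C_std) = 4.05·(0.37 − 0.0145) / (1.83 − 0.37) = 0.9861 m³/s.

0.986 m³/s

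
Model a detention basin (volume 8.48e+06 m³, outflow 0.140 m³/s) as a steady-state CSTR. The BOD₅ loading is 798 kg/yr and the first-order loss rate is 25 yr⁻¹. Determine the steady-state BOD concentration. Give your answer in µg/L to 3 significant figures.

3.69 µg/L

Outflow Q = 0.140 m³/s × 3.156e+07 s/yr = 4.418e+06 m³/yr.
Steady-state CSTR mass balance: W = Q·C + k·V·C, so C = W/(Q + kV).
Q + kV = 4.418e+06 + 25·8.48e+06 = 2.164e+08 m³/yr.
C = 798/2.164e+08 = 3.687e-06 kg/m³ = 0.003687 mg/L = 3.687 µg/L.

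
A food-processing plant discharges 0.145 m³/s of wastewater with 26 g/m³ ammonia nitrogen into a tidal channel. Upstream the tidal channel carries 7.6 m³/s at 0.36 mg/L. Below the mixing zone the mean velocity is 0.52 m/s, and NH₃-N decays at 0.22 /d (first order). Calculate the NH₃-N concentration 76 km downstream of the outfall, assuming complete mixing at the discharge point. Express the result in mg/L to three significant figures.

After complete mixing, C₀ = (0.145·26 + 7.6·0.36) / 7.745 = 0.84 mg/L.
Travel time t = 7.6e+04 m / 0.52 m/s = 1.462e+05 s = 1.692 d.
C = 0.84·exp(−0.22·1.692) = 0.84·0.6893 = 0.579 mg/L.

0.579 mg/L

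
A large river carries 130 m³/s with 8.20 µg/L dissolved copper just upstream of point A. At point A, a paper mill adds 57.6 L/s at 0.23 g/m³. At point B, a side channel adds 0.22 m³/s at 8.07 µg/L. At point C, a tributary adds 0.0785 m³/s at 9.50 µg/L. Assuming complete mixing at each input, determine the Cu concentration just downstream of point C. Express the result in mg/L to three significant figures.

8.20 µg/L = 0.0082 mg/L.
57.6 L/s = 0.0576 m³/s.
After input A: C = (130·0.0082 + 0.0576·0.23) / 130.1 = 0.008298 mg/L.
8.07 µg/L = 0.00807 mg/L.
After input B: C = (130.1·0.008298 + 0.22·0.00807) / 130.3 = 0.008298 mg/L.
9.50 µg/L = 0.0095 mg/L.
After input C: C = (130.3·0.008298 + 0.0785·0.0095) / 130.4 = 0.008299 mg/L.

0.00830 mg/L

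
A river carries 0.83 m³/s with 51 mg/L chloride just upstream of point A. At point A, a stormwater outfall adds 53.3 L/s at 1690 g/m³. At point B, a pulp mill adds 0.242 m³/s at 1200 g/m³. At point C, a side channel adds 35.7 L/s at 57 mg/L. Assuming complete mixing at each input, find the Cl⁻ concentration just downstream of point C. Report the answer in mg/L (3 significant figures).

53.3 L/s = 0.0533 m³/s.
After input A: C = (0.83·51 + 0.0533·1690) / 0.8833 = 149.9 mg/L.
After input B: C = (0.8833·149.9 + 0.242·1200) / 1.125 = 375.7 mg/L.
35.7 L/s = 0.0357 m³/s.
After input C: C = (1.125·375.7 + 0.0357·57) / 1.161 = 365.9 mg/L.

366 mg/L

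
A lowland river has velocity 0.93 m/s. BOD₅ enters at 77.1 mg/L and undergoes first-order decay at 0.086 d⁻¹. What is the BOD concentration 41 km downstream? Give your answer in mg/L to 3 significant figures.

73.8 mg/L

Travel time t = 41 km / 0.93 m/s = 4.1e+04/0.93 = 4.409e+04 s = 0.5103 d.
First-order decay: C = 77.1·exp(−0.086·0.5103) = 77.1·0.9571 = 73.79 mg/L.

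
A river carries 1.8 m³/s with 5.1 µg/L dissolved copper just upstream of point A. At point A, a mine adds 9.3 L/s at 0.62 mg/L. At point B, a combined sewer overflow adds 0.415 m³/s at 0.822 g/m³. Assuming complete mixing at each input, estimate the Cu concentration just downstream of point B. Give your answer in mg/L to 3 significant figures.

0.160 mg/L

5.1 µg/L = 0.0051 mg/L.
9.3 L/s = 0.0093 m³/s.
After input A: C = (1.8·0.0051 + 0.0093·0.62) / 1.809 = 0.008261 mg/L.
After input B: C = (1.809·0.008261 + 0.415·0.822) / 2.224 = 0.1601 mg/L.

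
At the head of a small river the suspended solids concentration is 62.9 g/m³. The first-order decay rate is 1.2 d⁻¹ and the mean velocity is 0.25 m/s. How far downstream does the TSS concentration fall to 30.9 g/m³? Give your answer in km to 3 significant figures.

From C = C₀·e^(−kt), t = ln(C₀/C)/k = ln(62.9/30.9)/1.2 = 0.7108/1.2 = 0.5923 d.
Distance = v·t = 0.25 m/s × 5.118e+04 s = 1.279e+04 m = 12.79 km.

12.8 km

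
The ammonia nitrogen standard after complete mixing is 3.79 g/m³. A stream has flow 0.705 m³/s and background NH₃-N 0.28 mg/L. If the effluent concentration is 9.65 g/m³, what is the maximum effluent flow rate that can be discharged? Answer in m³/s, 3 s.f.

0.422 m³/s

Mass balance at complete mixing: C_std·(Q_w + Q_r) = Q_w·C_e + Q_r·C_b.
Rearranging, Q_w = Q_r·(C_std − C_b)/(C_e − C_std) = 0.705·(3.79 − 0.28) / (9.65 − 3.79) = 0.4223 m³/s.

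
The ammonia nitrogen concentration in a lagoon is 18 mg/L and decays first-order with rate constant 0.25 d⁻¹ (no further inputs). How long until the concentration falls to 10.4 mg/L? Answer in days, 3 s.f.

t = ln(C₀/C)/k = ln(18/10.4)/0.25 = 0.5486/0.25 = 2.194 d.

2.19 d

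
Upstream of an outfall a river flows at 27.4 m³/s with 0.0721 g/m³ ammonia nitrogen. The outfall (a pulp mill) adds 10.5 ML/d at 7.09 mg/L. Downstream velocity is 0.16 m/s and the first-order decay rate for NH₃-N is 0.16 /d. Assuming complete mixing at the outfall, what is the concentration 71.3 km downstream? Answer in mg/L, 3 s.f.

10.5 ML/d = 0.1215 m³/s.
After complete mixing, C₀ = (0.1215·7.09 + 27.4·0.0721) / 27.52 = 0.1031 mg/L.
Travel time t = 7.13e+04 m / 0.16 m/s = 4.456e+05 s = 5.158 d.
C = 0.1031·exp(−0.16·5.158) = 0.1031·0.4381 = 0.04517 mg/L.

0.0452 mg/L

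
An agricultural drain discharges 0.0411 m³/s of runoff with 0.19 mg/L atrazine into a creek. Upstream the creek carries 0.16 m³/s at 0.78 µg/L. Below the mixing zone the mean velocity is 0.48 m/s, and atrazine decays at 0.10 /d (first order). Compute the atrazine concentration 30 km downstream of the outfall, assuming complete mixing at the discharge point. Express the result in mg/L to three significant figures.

0.0367 mg/L

0.78 µg/L = 0.00078 mg/L.
After complete mixing, C₀ = (0.0411·0.19 + 0.16·0.00078) / 0.2011 = 0.03945 mg/L.
Travel time t = 3e+04 m / 0.48 m/s = 6.25e+04 s = 0.7234 d.
C = 0.03945·exp(−0.10·0.7234) = 0.03945·0.9302 = 0.0367 mg/L.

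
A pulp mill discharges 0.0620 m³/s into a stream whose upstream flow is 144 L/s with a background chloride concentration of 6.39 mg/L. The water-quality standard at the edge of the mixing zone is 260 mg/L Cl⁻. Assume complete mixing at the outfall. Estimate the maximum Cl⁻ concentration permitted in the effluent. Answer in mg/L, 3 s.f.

144 L/s = 0.144 m³/s.
Mass balance: 260·0.206 = 0.062·Cₑ + 0.144·6.39.
Cₑ = (53.56 − 0.9202) / 0.062 = 849 mg/L.

849 mg/L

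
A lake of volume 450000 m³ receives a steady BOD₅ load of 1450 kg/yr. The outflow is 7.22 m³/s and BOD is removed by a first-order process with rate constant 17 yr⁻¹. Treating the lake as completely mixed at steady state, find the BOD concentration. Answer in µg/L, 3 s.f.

6.16 µg/L

Outflow Q = 7.22 m³/s × 3.156e+07 s/yr = 2.278e+08 m³/yr.
Steady-state CSTR mass balance: W = Q·C + k·V·C, so C = W/(Q + kV).
Q + kV = 2.278e+08 + 17·450000 = 2.355e+08 m³/yr.
C = 1450/2.355e+08 = 6.157e-06 kg/m³ = 0.006157 mg/L = 6.157 µg/L.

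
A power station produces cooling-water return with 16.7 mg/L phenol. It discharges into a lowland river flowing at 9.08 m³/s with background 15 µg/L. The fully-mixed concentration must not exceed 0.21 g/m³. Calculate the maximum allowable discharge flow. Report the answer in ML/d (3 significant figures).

15 µg/L = 0.015 mg/L.
Mass balance at complete mixing: C_std·(Q_w + Q_r) = Q_w·C_e + Q_r·C_b.
Rearranging, Q_w = Q_r·(C_std − C_b)/(C_e − C_std) = 9.08·(0.21 − 0.015) / (16.7 − 0.21) = 0.1074 m³/s.
= 9.277 ML/d.

9.28 ML/d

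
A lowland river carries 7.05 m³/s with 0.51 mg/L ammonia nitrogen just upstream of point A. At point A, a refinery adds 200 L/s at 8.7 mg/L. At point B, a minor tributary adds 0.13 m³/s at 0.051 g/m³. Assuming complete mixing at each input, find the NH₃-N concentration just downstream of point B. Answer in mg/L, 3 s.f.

200 L/s = 0.2 m³/s.
After input A: C = (7.05·0.51 + 0.2·8.7) / 7.25 = 0.7359 mg/L.
After input B: C = (7.25·0.7359 + 0.13·0.051) / 7.38 = 0.7239 mg/L.

0.724 mg/L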